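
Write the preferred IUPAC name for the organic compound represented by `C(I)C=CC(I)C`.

The longest carbon chain that includes the multiple bond has 5 carbons, so the parent hydride is pentane.
There is one C=C double bond, indicated by the ending -ene.
Number the chain so that numbering from this end puts the double bond at C-2 rather than C-3.
With this numbering: the double bond between C-2 and C-3; iodo groups at C-1 and C-4.
Putting it together: 1,4-diiodopent-2-ene.

1,4-diiodopent-2-ene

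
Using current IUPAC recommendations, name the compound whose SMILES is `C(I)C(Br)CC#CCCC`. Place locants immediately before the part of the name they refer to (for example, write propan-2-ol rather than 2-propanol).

2-bromo-1-iodooct-4-yne

The longest chain bearing the multiple bond is 8 carbons long (octane).
A C≡C triple bond in the chain gives the infix -yne-.
The numbering direction is chosen so that the substituent locant set {1,2} is lower than {7,8} at the first point of difference.
This places the triple bond between C-4 and C-5; a bromo group at C-2; an iodo group at C-1.
The substituents are ordered alphabetically, ignoring any di-/tri- multipliers.
Assembling the pieces gives 2-bromo-1-iodooct-4-yne.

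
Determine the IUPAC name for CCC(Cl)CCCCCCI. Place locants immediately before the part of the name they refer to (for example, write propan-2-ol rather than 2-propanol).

7-chloro-1-iodononane

The longest continuous carbon chain has 9 atoms, so the parent hydride is nonane.
Choose the numbering such that the substituent locant set {1,7} is lower than {3,9} at the first point of difference.
This places a chloro group at C-7; an iodo group at C-1.
The substituents are ordered alphabetically, ignoring any di-/tri- multipliers.
Putting it together: 7-chloro-1-iodononane.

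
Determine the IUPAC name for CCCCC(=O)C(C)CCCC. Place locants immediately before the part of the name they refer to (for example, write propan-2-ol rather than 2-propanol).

Counting along the main chain through the carbonyl gives 10 carbons: the parent is decane.
The highest-priority functional group is a ketone (C=O on an internal carbon), so the name ends in -one.
Number the chain so that numbering from this end puts the carbonyl group at C-5 rather than C-6.
This places the carbonyl at C-5; a methyl group at C-6.
The name is 6-methyldecan-5-one.

6-methyldecan-5-one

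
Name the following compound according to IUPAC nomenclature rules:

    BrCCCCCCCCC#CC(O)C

12-bromododec-3-yn-2-ol

Counting along the main chain through the –OH group and the multiple bond gives 12 carbons: the parent is dodecane.
An alcohol (–OH) is the principal characteristic group, giving the suffix -ol.
A C≡C triple bond in the chain gives the infix -yne-.
Number the chain so that numbering from this end puts the hydroxyl group at C-2 rather than C-11.
This places the hydroxyl at C-2; the triple bond between C-3 and C-4; a bromo group at C-12.
The name is 12-bromododec-3-yn-2-ol.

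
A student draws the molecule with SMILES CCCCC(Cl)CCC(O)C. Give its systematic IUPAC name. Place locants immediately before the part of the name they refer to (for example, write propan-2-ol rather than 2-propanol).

5-chlorononan-2-ol

The longest carbon chain that includes the –OH group has 9 carbons, so the parent hydride is nonane.
The principal characteristic group is an alcohol (–OH), named with the suffix -ol.
The numbering direction is chosen so that numbering from this end puts the hydroxyl group at C-2 rather than C-8.
That gives the hydroxyl at C-2; a chloro group at C-5.
Putting it together: 5-chlorononan-2-ol.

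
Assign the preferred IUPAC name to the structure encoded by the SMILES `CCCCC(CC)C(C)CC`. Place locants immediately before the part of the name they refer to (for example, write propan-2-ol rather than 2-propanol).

The longest continuous carbon chain has 8 atoms, so the parent hydride is octane.
Choose the numbering such that the substituent locant set {3,4} is lower than {5,6} at the first point of difference.
That gives an ethyl group at C-4; a methyl group at C-3.
Substituent prefixes are cited in alphabetical order (multiplying prefixes like di-/tri- are ignored for ordering).
The name is 4-ethyl-3-methyloctane.

4-ethyl-3-methyloctane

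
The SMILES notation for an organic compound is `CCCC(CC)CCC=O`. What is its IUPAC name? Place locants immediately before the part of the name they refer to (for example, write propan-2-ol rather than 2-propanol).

4-ethylheptanal

Counting along the main chain through the –CHO group gives 7 carbons: the parent is heptane.
An aldehyde (terminal –CHO) is the principal characteristic group, giving the suffix -al.
The numbering direction is chosen so that the aldehyde carbon is C-1 by definition.
That gives an ethyl group at C-4.
The name is 4-ethylheptanal.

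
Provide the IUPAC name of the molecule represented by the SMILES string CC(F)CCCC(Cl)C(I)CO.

3-chloro-7-fluoro-2-iodooctan-1-ol

The longest chain bearing the –OH group is 8 carbons long (octane).
The highest-priority functional group is an alcohol (–OH), so the name ends in -ol.
Choose the numbering such that numbering from this end puts the hydroxyl group at C-1 rather than C-8.
That gives the hydroxyl at C-1; a chloro group at C-3; a fluoro group at C-7; an iodo group at C-2.
The substituents are ordered alphabetically, ignoring any di-/tri- multipliers.
The name is 3-chloro-7-fluoro-2-iodooctan-1-ol.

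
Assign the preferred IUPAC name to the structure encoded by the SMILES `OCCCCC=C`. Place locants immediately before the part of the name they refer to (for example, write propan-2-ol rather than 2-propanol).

The longest carbon chain that includes the –OH group and the multiple bond has 6 carbons, so the parent hydride is hexane.
The highest-priority functional group is an alcohol (–OH), so the name ends in -ol.
A C=C double bond in the chain gives the infix -ene-.
Choose the numbering such that numbering from this end puts the hydroxyl group at C-1 rather than C-6.
That gives the hydroxyl at C-1; the double bond between C-5 and C-6.
Assembling the pieces gives hex-5-en-1-ol.

hex-5-en-1-ol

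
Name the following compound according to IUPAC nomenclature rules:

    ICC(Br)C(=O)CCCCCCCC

2-bromo-1-iodoundecan-3-one

The longest chain bearing the carbonyl is 11 carbons long (undecane).
The highest-priority functional group is a ketone (C=O on an internal carbon), so the name ends in -one.
Choose the numbering such that numbering from this end puts the carbonyl group at C-3 rather than C-9.
With this numbering: the carbonyl at C-3; a bromo group at C-2; an iodo group at C-1.
Prefixes are listed alphabetically: bromo, iodo.
The name is 2-bromo-1-iodoundecan-3-one.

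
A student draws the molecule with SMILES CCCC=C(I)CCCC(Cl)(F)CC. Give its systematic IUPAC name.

9-chloro-9-fluoro-5-iodoundec-4-ene

The longest chain bearing the multiple bond is 11 carbons long (undecane).
A C=C double bond in the chain gives the infix -ene-.
Number the chain so that numbering from this end puts the double bond at C-4 rather than C-7.
This places the double bond between C-4 and C-5; a chloro group at C-9; a fluoro group at C-9; an iodo group at C-5.
Prefixes are listed alphabetically: chloro, fluoro, iodo.
The name is 9-chloro-9-fluoro-5-iodoundec-4-ene.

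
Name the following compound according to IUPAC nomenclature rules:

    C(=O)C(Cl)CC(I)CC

Counting along the main chain through the –CHO group gives 6 carbons: the parent is hexane.
The principal characteristic group is an aldehyde (terminal –CHO), named with the suffix -al.
The numbering direction is chosen so that the aldehyde carbon is C-1 by definition.
With this numbering: a chloro group at C-2; an iodo group at C-4.
The substituents are ordered alphabetically, ignoring any di-/tri- multipliers.
The name is 2-chloro-4-iodohexanal.

2-chloro-4-iodohexanal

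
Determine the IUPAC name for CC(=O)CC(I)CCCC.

4-iodooctan-2-one

The longest chain bearing the carbonyl is 8 carbons long (octane).
The highest-priority functional group is a ketone (C=O on an internal carbon), so the name ends in -one.
Choose the numbering such that numbering from this end puts the carbonyl group at C-2 rather than C-7.
That gives the carbonyl at C-2; an iodo group at C-4.
Assembling the pieces gives 4-iodooctan-2-one.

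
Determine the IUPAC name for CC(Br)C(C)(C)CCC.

The longest continuous carbon chain has 6 atoms, so the parent hydride is hexane.
The numbering direction is chosen so that the substituent locant set {2,3,3} is lower than {4,4,5} at the first point of difference.
That gives a bromo group at C-2; two methyl groups at C-3.
Substituent prefixes are cited in alphabetical order (multiplying prefixes like di-/tri- are ignored for ordering).
Putting it together: 2-bromo-3,3-dimethylhexane.

2-bromo-3,3-dimethylhexane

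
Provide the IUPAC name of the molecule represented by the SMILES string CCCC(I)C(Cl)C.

2-chloro-3-iodohexane

The longest carbon chain is 6 atoms: the parent is hexane.
Choose the numbering such that the substituent locant set {2,3} is lower than {4,5} at the first point of difference.
This places a chloro group at C-2; an iodo group at C-3.
Prefixes are listed alphabetically: chloro, iodo.
Assembling the pieces gives 2-chloro-3-iodohexane.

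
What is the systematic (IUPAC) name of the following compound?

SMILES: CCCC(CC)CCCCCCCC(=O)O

The longest carbon chain that includes the –COOH group has 12 carbons, so the parent hydride is dodecane.
The principal characteristic group is a carboxylic acid (terminal –COOH), named with the suffix -oic acid.
Number the chain so that the carboxylic acid carbon is C-1 by definition.
That gives an ethyl group at C-9.
Putting it together: 9-ethyldodecanoic acid.

9-ethyldodecanoic acid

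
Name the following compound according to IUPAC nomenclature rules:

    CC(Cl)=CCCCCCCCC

2-chloroundec-2-ene

Counting along the main chain through the multiple bond gives 11 carbons: the parent is undecane.
The chain contains a C=C double bond, so the unsaturation ending is -ene.
The numbering direction is chosen so that numbering from this end puts the double bond at C-2 rather than C-9.
That gives the double bond between C-2 and C-3; a chloro group at C-2.
Assembling the pieces gives 2-chloroundec-2-ene.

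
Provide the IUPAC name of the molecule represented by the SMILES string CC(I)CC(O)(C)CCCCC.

2-iodo-4-methylnonan-4-ol

Counting along the main chain through the –OH group gives 9 carbons: the parent is nonane.
An alcohol (–OH) is the principal characteristic group, giving the suffix -ol.
The numbering direction is chosen so that numbering from this end puts the hydroxyl group at C-4 rather than C-6.
That gives the hydroxyl at C-4; an iodo group at C-2; a methyl group at C-4.
The substituents are ordered alphabetically, ignoring any di-/tri- multipliers.
Assembling the pieces gives 2-iodo-4-methylnonan-4-ol.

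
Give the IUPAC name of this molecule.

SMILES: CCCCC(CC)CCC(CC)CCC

4,7-diethylundecane

The parent chain contains 11 carbons (undecane).
Number the chain so that the substituent locant set {4,7} is lower than {5,8} at the first point of difference.
This places ethyl groups at C-4 and C-7.
The name is 4,7-diethylundecane.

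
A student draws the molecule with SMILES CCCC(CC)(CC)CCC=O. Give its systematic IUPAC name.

4,4-diethylheptanal

The longest chain bearing the –CHO group is 7 carbons long (heptane).
The highest-priority functional group is an aldehyde (terminal –CHO), so the name ends in -al.
Choose the numbering such that the aldehyde carbon is C-1 by definition.
That gives two ethyl groups at C-4.
Putting it together: 4,4-diethylheptanal.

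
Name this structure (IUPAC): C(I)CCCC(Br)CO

The longest carbon chain that includes the –OH group has 6 carbons, so the parent hydride is hexane.
The principal characteristic group is an alcohol (–OH), named with the suffix -ol.
Number the chain so that numbering from this end puts the hydroxyl group at C-1 rather than C-6.
This places the hydroxyl at C-1; a bromo group at C-2; an iodo group at C-6.
Substituent prefixes are cited in alphabetical order (multiplying prefixes like di-/tri- are ignored for ordering).
The name is 2-bromo-6-iodohexan-1-ol.

2-bromo-6-iodohexan-1-ol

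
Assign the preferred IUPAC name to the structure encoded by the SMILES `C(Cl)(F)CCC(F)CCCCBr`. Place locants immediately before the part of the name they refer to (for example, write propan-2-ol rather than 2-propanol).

The parent chain contains 8 carbons (octane).
The numbering direction is chosen so that the substituent locant set {1,1,4,8} is lower than {1,5,8,8} at the first point of difference.
With this numbering: a bromo group at C-8; a chloro group at C-1; fluoro groups at C-1 and C-4.
The substituents are ordered alphabetically, ignoring any di-/tri- multipliers.
Putting it together: 8-bromo-1-chloro-1,4-difluorooctane.

8-bromo-1-chloro-1,4-difluorooctane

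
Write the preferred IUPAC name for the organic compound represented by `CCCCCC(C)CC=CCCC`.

7-methyldodec-4-ene

Counting along the main chain through the multiple bond gives 12 carbons: the parent is dodecane.
A C=C double bond in the chain gives the infix -ene-.
The numbering direction is chosen so that numbering from this end puts the double bond at C-4 rather than C-8.
This places the double bond between C-4 and C-5; a methyl group at C-7.
The name is 7-methyldodec-4-ene.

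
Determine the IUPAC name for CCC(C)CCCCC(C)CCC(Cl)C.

2-chloro-5,10-dimethyldodecane

The longest continuous carbon chain has 12 atoms, so the parent hydride is dodecane.
Number the chain so that the substituent locant set {2,5,10} is lower than {3,8,11} at the first point of difference.
This places a chloro group at C-2; methyl groups at C-5 and C-10.
Substituent prefixes are cited in alphabetical order (multiplying prefixes like di-/tri- are ignored for ordering).
Putting it together: 2-chloro-5,10-dimethyldodecane.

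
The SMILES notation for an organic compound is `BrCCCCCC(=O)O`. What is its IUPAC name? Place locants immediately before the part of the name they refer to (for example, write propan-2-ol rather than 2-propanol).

6-bromohexanoic acid

The longest carbon chain that includes the –COOH group has 6 carbons, so the parent hydride is hexane.
The principal characteristic group is a carboxylic acid (terminal –COOH), named with the suffix -oic acid.
Choose the numbering such that the carboxylic acid carbon is C-1 by definition.
This places a bromo group at C-6.
Assembling the pieces gives 6-bromohexanoic acid.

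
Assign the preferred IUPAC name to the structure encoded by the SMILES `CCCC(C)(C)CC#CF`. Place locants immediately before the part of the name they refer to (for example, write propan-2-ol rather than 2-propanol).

1-fluoro-4,4-dimethylhept-1-yne

Counting along the main chain through the multiple bond gives 7 carbons: the parent is heptane.
There is one C≡C triple bond, indicated by the ending -yne.
Number the chain so that numbering from this end puts the triple bond at C-1 rather than C-6.
That gives the triple bond between C-1 and C-2; a fluoro group at C-1; two methyl groups at C-4.
The substituents are ordered alphabetically, ignoring any di-/tri- multipliers.
The name is 1-fluoro-4,4-dimethylhept-1-yne.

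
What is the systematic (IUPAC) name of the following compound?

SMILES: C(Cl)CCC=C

Counting along the main chain through the multiple bond gives 5 carbons: the parent is pentane.
There is one C=C double bond, indicated by the ending -ene.
Choose the numbering such that numbering from this end puts the double bond at C-1 rather than C-4.
This places the double bond between C-1 and C-2; a chloro group at C-5.
Putting it together: 5-chloropent-1-ene.

5-chloropent-1-ene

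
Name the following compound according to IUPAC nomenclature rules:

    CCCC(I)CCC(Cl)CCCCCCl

1,6-dichloro-9-iodododecane

The parent chain contains 12 carbons (dodecane).
The numbering direction is chosen so that the substituent locant set {1,6,9} is lower than {4,7,12} at the first point of difference.
That gives chloro groups at C-1 and C-6; an iodo group at C-9.
Substituent prefixes are cited in alphabetical order (multiplying prefixes like di-/tri- are ignored for ordering).
Putting it together: 1,6-dichloro-9-iodododecane.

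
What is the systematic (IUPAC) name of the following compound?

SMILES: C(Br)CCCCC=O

The longest carbon chain that includes the –CHO group has 6 carbons, so the parent hydride is hexane.
The principal characteristic group is an aldehyde (terminal –CHO), named with the suffix -al.
Choose the numbering such that the aldehyde carbon is C-1 by definition.
That gives a bromo group at C-6.
The name is 6-bromohexanal.

6-bromohexanal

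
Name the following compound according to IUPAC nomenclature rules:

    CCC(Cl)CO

Counting along the main chain through the –OH group gives 4 carbons: the parent is butane.
The principal characteristic group is an alcohol (–OH), named with the suffix -ol.
The numbering direction is chosen so that numbering from this end puts the hydroxyl group at C-1 rather than C-4.
This places the hydroxyl at C-1; a chloro group at C-2.
Assembling the pieces gives 2-chlorobutan-1-ol.

2-chlorobutan-1-ol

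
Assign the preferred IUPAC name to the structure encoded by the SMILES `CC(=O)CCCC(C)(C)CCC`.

6,6-dimethylnonan-2-one

The longest carbon chain that includes the carbonyl has 9 carbons, so the parent hydride is nonane.
The principal characteristic group is a ketone (C=O on an internal carbon), named with the suffix -one.
Number the chain so that numbering from this end puts the carbonyl group at C-2 rather than C-8.
This places the carbonyl at C-2; two methyl groups at C-6.
The name is 6,6-dimethylnonan-2-one.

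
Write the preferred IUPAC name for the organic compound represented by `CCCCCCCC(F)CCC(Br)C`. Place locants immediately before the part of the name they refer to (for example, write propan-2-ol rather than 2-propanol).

The longest continuous carbon chain has 12 atoms, so the parent hydride is dodecane.
The numbering direction is chosen so that the substituent locant set {2,5} is lower than {8,11} at the first point of difference.
This places a bromo group at C-2; a fluoro group at C-5.
Substituent prefixes are cited in alphabetical order (multiplying prefixes like di-/tri- are ignored for ordering).
Assembling the pieces gives 2-bromo-5-fluorododecane.

2-bromo-5-fluorododecane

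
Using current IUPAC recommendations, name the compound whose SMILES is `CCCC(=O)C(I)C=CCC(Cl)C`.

9-chloro-5-iododec-6-en-4-one

The longest carbon chain that includes the carbonyl and the multiple bond has 10 carbons, so the parent hydride is decane.
The highest-priority functional group is a ketone (C=O on an internal carbon), so the name ends in -one.
There is one C=C double bond, indicated by the ending -ene.
Number the chain so that numbering from this end puts the carbonyl group at C-4 rather than C-7.
With this numbering: the carbonyl at C-4; the double bond between C-6 and C-7; a chloro group at C-9; an iodo group at C-5.
Prefixes are listed alphabetically: chloro, iodo.
Putting it together: 9-chloro-5-iododec-6-en-4-one.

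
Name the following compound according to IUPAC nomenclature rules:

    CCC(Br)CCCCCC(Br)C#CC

The longest carbon chain that includes the multiple bond has 12 carbons, so the parent hydride is dodecane.
The chain contains a C≡C triple bond, so the unsaturation ending is -yne.
The numbering direction is chosen so that numbering from this end puts the triple bond at C-2 rather than C-10.
With this numbering: the triple bond between C-2 and C-3; bromo groups at C-4 and C-10.
Assembling the pieces gives 4,10-dibromododec-2-yne.

4,10-dibromododec-2-yne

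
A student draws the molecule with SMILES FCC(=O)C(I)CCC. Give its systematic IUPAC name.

1-fluoro-3-iodohexan-2-one

The longest carbon chain that includes the carbonyl has 6 carbons, so the parent hydride is hexane.
The principal characteristic group is a ketone (C=O on an internal carbon), named with the suffix -one.
The numbering direction is chosen so that numbering from this end puts the carbonyl group at C-2 rather than C-5.
This places the carbonyl at C-2; a fluoro group at C-1; an iodo group at C-3.
The substituents are ordered alphabetically, ignoring any di-/tri- multipliers.
Putting it together: 1-fluoro-3-iodohexan-2-one.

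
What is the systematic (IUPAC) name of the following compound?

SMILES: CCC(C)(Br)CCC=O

4-bromo-4-methylhexanal

Counting along the main chain through the –CHO group gives 6 carbons: the parent is hexane.
An aldehyde (terminal –CHO) is the principal characteristic group, giving the suffix -al.
The numbering direction is chosen so that the aldehyde carbon is C-1 by definition.
This places a bromo group at C-4; a methyl group at C-4.
The substituents are ordered alphabetically, ignoring any di-/tri- multipliers.
Assembling the pieces gives 4-bromo-4-methylhexanal.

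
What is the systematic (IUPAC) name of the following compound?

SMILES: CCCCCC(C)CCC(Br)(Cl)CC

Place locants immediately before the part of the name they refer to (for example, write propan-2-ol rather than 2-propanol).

The longest continuous carbon chain has 11 atoms, so the parent hydride is undecane.
The numbering direction is chosen so that the substituent locant set {3,3,6} is lower than {6,9,9} at the first point of difference.
With this numbering: a bromo group at C-3; a chloro group at C-3; a methyl group at C-6.
The substituents are ordered alphabetically, ignoring any di-/tri- multipliers.
Putting it together: 3-bromo-3-chloro-6-methylundecane.

3-bromo-3-chloro-6-methylundecane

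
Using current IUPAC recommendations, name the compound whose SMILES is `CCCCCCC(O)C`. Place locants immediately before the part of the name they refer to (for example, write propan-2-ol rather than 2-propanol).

Counting along the main chain through the –OH group gives 8 carbons: the parent is octane.
The highest-priority functional group is an alcohol (–OH), so the name ends in -ol.
The numbering direction is chosen so that numbering from this end puts the hydroxyl group at C-2 rather than C-7.
This places the hydroxyl at C-2.
The name is octan-2-ol.

octan-2-ol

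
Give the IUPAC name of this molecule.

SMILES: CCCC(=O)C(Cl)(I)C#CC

5-chloro-5-iodooct-6-yn-4-one

Counting along the main chain through the carbonyl and the multiple bond gives 8 carbons: the parent is octane.
The highest-priority functional group is a ketone (C=O on an internal carbon), so the name ends in -one.
The chain contains a C≡C triple bond, so the unsaturation ending is -yne.
The numbering direction is chosen so that numbering from this end puts the carbonyl group at C-4 rather than C-5.
That gives the carbonyl at C-4; the triple bond between C-6 and C-7; a chloro group at C-5; an iodo group at C-5.
Substituent prefixes are cited in alphabetical order (multiplying prefixes like di-/tri- are ignored for ordering).
Putting it together: 5-chloro-5-iodooct-6-yn-4-one.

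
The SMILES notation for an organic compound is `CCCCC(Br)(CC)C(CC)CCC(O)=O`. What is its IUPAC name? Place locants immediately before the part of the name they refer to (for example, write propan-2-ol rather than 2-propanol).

The longest carbon chain that includes the –COOH group has 9 carbons, so the parent hydride is nonane.
The highest-priority functional group is a carboxylic acid (terminal –COOH), so the name ends in -oic acid.
The numbering direction is chosen so that the carboxylic acid carbon is C-1 by definition.
That gives a bromo group at C-5; ethyl groups at C-4 and C-5.
The substituents are ordered alphabetically, ignoring any di-/tri- multipliers.
Putting it together: 5-bromo-4,5-diethylnonanoic acid.

5-bromo-4,5-diethylnonanoic acid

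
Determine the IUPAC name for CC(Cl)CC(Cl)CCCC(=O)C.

6,8-dichlorononan-2-one

Counting along the main chain through the carbonyl gives 9 carbons: the parent is nonane.
The principal characteristic group is a ketone (C=O on an internal carbon), named with the suffix -one.
The numbering direction is chosen so that numbering from this end puts the carbonyl group at C-2 rather than C-8.
With this numbering: the carbonyl at C-2; chloro groups at C-6 and C-8.
The name is 6,8-dichlorononan-2-one.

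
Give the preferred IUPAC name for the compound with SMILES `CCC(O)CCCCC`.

The longest carbon chain that includes the –OH group has 8 carbons, so the parent hydride is octane.
The highest-priority functional group is an alcohol (–OH), so the name ends in -ol.
Choose the numbering such that numbering from this end puts the hydroxyl group at C-3 rather than C-6.
This places the hydroxyl at C-3.
Putting it together: octan-3-ol.

octan-3-ol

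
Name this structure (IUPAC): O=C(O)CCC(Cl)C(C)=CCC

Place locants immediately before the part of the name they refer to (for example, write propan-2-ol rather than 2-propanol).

4-chloro-5-methyloct-5-enoic acid

Counting along the main chain through the –COOH group and the multiple bond gives 8 carbons: the parent is octane.
A carboxylic acid (terminal –COOH) is the principal characteristic group, giving the suffix -oic acid.
A C=C double bond in the chain gives the infix -ene-.
Choose the numbering such that the carboxylic acid carbon is C-1 by definition.
That gives the double bond between C-5 and C-6; a chloro group at C-4; a methyl group at C-5.
Substituent prefixes are cited in alphabetical order (multiplying prefixes like di-/tri- are ignored for ordering).
Putting it together: 4-chloro-5-methyloct-5-enoic acid.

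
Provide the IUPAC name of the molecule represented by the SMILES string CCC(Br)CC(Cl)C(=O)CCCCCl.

8-bromo-1,6-dichlorodecan-5-one

The longest chain bearing the carbonyl is 10 carbons long (decane).
The highest-priority functional group is a ketone (C=O on an internal carbon), so the name ends in -one.
Choose the numbering such that numbering from this end puts the carbonyl group at C-5 rather than C-6.
With this numbering: the carbonyl at C-5; a bromo group at C-8; chloro groups at C-1 and C-6.
The substituents are ordered alphabetically, ignoring any di-/tri- multipliers.
Assembling the pieces gives 8-bromo-1,6-dichlorodecan-5-one.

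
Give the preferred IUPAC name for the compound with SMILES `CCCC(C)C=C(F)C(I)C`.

The longest chain bearing the multiple bond is 8 carbons long (octane).
There is one C=C double bond, indicated by the ending -ene.
The numbering direction is chosen so that numbering from this end puts the double bond at C-3 rather than C-5.
That gives the double bond between C-3 and C-4; a fluoro group at C-3; an iodo group at C-2; a methyl group at C-5.
The substituents are ordered alphabetically, ignoring any di-/tri- multipliers.
The name is 3-fluoro-2-iodo-5-methyloct-3-ene.

3-fluoro-2-iodo-5-methyloct-3-ene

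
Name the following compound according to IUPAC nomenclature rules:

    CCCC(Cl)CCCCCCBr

The longest continuous carbon chain has 10 atoms, so the parent hydride is decane.
The numbering direction is chosen so that the substituent locant set {1,7} is lower than {4,10} at the first point of difference.
With this numbering: a bromo group at C-1; a chloro group at C-7.
The substituents are ordered alphabetically, ignoring any di-/tri- multipliers.
Assembling the pieces gives 1-bromo-7-chlorodecane.

1-bromo-7-chlorodecane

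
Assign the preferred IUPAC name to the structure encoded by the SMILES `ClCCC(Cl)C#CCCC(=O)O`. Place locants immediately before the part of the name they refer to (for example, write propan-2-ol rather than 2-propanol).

The longest chain bearing the –COOH group and the multiple bond is 8 carbons long (octane).
The highest-priority functional group is a carboxylic acid (terminal –COOH), so the name ends in -oic acid.
There is one C≡C triple bond, indicated by the ending -yne.
Number the chain so that the carboxylic acid carbon is C-1 by definition.
With this numbering: the triple bond between C-4 and C-5; chloro groups at C-6 and C-8.
Putting it together: 6,8-dichlorooct-4-ynoic acid.

6,8-dichlorooct-4-ynoic acid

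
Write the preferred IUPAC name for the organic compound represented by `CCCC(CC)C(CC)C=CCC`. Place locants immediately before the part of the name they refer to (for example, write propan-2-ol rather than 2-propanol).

5,6-diethylnon-3-ene

The longest carbon chain that includes the multiple bond has 9 carbons, so the parent hydride is nonane.
The chain contains a C=C double bond, so the unsaturation ending is -ene.
Choose the numbering such that numbering from this end puts the double bond at C-3 rather than C-6.
With this numbering: the double bond between C-3 and C-4; ethyl groups at C-5 and C-6.
The name is 5,6-diethylnon-3-ene.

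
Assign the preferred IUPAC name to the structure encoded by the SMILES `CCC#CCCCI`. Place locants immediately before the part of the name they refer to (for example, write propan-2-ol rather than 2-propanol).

7-iodohept-3-yne

Counting along the main chain through the multiple bond gives 7 carbons: the parent is heptane.
The chain contains a C≡C triple bond, so the unsaturation ending is -yne.
Choose the numbering such that numbering from this end puts the triple bond at C-3 rather than C-4.
This places the triple bond between C-3 and C-4; an iodo group at C-7.
Assembling the pieces gives 7-iodohept-3-yne.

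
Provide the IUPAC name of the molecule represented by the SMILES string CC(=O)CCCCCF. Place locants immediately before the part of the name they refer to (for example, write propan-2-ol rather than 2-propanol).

7-fluoroheptan-2-one

Counting along the main chain through the carbonyl gives 7 carbons: the parent is heptane.
The principal characteristic group is a ketone (C=O on an internal carbon), named with the suffix -one.
Choose the numbering such that numbering from this end puts the carbonyl group at C-2 rather than C-6.
That gives the carbonyl at C-2; a fluoro group at C-7.
Putting it together: 7-fluoroheptan-2-one.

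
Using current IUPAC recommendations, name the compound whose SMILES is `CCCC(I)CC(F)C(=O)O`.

2-fluoro-4-iodoheptanoic acid

The longest chain bearing the –COOH group is 7 carbons long (heptane).
A carboxylic acid (terminal –COOH) is the principal characteristic group, giving the suffix -oic acid.
Choose the numbering such that the carboxylic acid carbon is C-1 by definition.
That gives a fluoro group at C-2; an iodo group at C-4.
The substituents are ordered alphabetically, ignoring any di-/tri- multipliers.
Assembling the pieces gives 2-fluoro-4-iodoheptanoic acid.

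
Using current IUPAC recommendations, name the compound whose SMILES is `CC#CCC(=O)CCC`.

oct-6-yn-4-one

The longest chain bearing the carbonyl and the multiple bond is 8 carbons long (octane).
A ketone (C=O on an internal carbon) is the principal characteristic group, giving the suffix -one.
The chain contains a C≡C triple bond, so the unsaturation ending is -yne.
Number the chain so that numbering from this end puts the carbonyl group at C-4 rather than C-5.
With this numbering: the carbonyl at C-4; the triple bond between C-6 and C-7.
The name is oct-6-yn-4-one.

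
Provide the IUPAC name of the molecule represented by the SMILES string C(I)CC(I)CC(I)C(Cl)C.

The longest carbon chain is 7 atoms: the parent is heptane.
The numbering direction is chosen so that the substituent locant set {1,3,5,6} is lower than {2,3,5,7} at the first point of difference.
That gives a chloro group at C-6; iodo groups at C-1 and C-3 and C-5.
Substituent prefixes are cited in alphabetical order (multiplying prefixes like di-/tri- are ignored for ordering).
Assembling the pieces gives 6-chloro-1,3,5-triiodoheptane.

6-chloro-1,3,5-triiodoheptane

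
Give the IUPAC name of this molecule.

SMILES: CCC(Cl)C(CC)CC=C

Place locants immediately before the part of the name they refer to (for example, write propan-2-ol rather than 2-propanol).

5-chloro-4-ethylhept-1-ene

Counting along the main chain through the multiple bond gives 7 carbons: the parent is heptane.
A C=C double bond in the chain gives the infix -ene-.
Number the chain so that numbering from this end puts the double bond at C-1 rather than C-6.
With this numbering: the double bond between C-1 and C-2; a chloro group at C-5; an ethyl group at C-4.
Prefixes are listed alphabetically: chloro, ethyl.
Assembling the pieces gives 5-chloro-4-ethylhept-1-ene.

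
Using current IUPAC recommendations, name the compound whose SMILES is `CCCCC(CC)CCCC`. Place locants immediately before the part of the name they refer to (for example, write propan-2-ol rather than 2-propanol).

The longest continuous carbon chain has 9 atoms, so the parent hydride is nonane.
The molecule is symmetric, so either numbering direction gives the same locants.
That gives an ethyl group at C-5.
The name is 5-ethylnonane.

5-ethylnonane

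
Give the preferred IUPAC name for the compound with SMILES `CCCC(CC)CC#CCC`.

The longest carbon chain that includes the multiple bond has 9 carbons, so the parent hydride is nonane.
The chain contains a C≡C triple bond, so the unsaturation ending is -yne.
Choose the numbering such that numbering from this end puts the triple bond at C-3 rather than C-6.
This places the triple bond between C-3 and C-4; an ethyl group at C-6.
Assembling the pieces gives 6-ethylnon-3-yne.

6-ethylnon-3-yne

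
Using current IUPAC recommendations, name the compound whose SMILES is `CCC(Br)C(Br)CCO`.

The longest carbon chain that includes the –OH group has 6 carbons, so the parent hydride is hexane.
The principal characteristic group is an alcohol (–OH), named with the suffix -ol.
The numbering direction is chosen so that numbering from this end puts the hydroxyl group at C-1 rather than C-6.
With this numbering: the hydroxyl at C-1; bromo groups at C-3 and C-4.
The name is 3,4-dibromohexan-1-ol.

3,4-dibromohexan-1-ol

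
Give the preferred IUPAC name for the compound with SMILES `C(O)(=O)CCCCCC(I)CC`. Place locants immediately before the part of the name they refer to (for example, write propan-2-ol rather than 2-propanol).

7-iodononanoic acid

The longest chain bearing the –COOH group is 9 carbons long (nonane).
The highest-priority functional group is a carboxylic acid (terminal –COOH), so the name ends in -oic acid.
Choose the numbering such that the carboxylic acid carbon is C-1 by definition.
With this numbering: an iodo group at C-7.
Putting it together: 7-iodononanoic acid.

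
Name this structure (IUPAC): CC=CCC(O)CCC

The longest chain bearing the –OH group and the multiple bond is 8 carbons long (octane).
The highest-priority functional group is an alcohol (–OH), so the name ends in -ol.
There is one C=C double bond, indicated by the ending -ene.
Choose the numbering such that numbering from this end puts the hydroxyl group at C-4 rather than C-5.
This places the hydroxyl at C-4; the double bond between C-6 and C-7.
The name is oct-6-en-4-ol.

oct-6-en-4-ol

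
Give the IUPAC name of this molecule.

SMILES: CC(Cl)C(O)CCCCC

The longest chain bearing the –OH group is 8 carbons long (octane).
An alcohol (–OH) is the principal characteristic group, giving the suffix -ol.
Number the chain so that numbering from this end puts the hydroxyl group at C-3 rather than C-6.
That gives the hydroxyl at C-3; a chloro group at C-2.
Putting it together: 2-chlorooctan-3-ol.

2-chlorooctan-3-ol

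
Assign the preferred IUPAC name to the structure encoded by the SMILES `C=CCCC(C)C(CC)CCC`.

6-ethyl-5-methylnon-1-ene

The longest carbon chain that includes the multiple bond has 9 carbons, so the parent hydride is nonane.
A C=C double bond in the chain gives the infix -ene-.
Choose the numbering such that numbering from this end puts the double bond at C-1 rather than C-8.
That gives the double bond between C-1 and C-2; an ethyl group at C-6; a methyl group at C-5.
The substituents are ordered alphabetically, ignoring any di-/tri- multipliers.
Putting it together: 6-ethyl-5-methylnon-1-ene.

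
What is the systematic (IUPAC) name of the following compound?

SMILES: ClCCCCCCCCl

1,7-dichloroheptane

The parent chain contains 7 carbons (heptane).
The molecule is symmetric, so either numbering direction gives the same locants.
This places chloro groups at C-1 and C-7.
Putting it together: 1,7-dichloroheptane.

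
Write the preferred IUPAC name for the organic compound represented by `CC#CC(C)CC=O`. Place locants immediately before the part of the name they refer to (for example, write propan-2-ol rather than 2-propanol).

3-methylhex-4-ynal

The longest carbon chain that includes the –CHO group and the multiple bond has 6 carbons, so the parent hydride is hexane.
An aldehyde (terminal –CHO) is the principal characteristic group, giving the suffix -al.
There is one C≡C triple bond, indicated by the ending -yne.
The numbering direction is chosen so that the aldehyde carbon is C-1 by definition.
With this numbering: the triple bond between C-4 and C-5; a methyl group at C-3.
Putting it together: 3-methylhex-4-ynal.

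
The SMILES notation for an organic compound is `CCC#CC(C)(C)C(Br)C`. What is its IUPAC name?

6-bromo-5,5-dimethylhept-3-yne

The longest chain bearing the multiple bond is 7 carbons long (heptane).
There is one C≡C triple bond, indicated by the ending -yne.
Choose the numbering such that numbering from this end puts the triple bond at C-3 rather than C-4.
That gives the triple bond between C-3 and C-4; a bromo group at C-6; two methyl groups at C-5.
The substituents are ordered alphabetically, ignoring any di-/tri- multipliers.
Putting it together: 6-bromo-5,5-dimethylhept-3-yne.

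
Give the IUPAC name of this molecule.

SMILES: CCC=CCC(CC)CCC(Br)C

9-bromo-6-ethyldec-3-ene

The longest chain bearing the multiple bond is 10 carbons long (decane).
There is one C=C double bond, indicated by the ending -ene.
Choose the numbering such that numbering from this end puts the double bond at C-3 rather than C-7.
This places the double bond between C-3 and C-4; a bromo group at C-9; an ethyl group at C-6.
The substituents are ordered alphabetically, ignoring any di-/tri- multipliers.
Putting it together: 9-bromo-6-ethyldec-3-ene.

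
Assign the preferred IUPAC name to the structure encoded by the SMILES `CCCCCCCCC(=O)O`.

Counting along the main chain through the –COOH group gives 9 carbons: the parent is nonane.
The principal characteristic group is a carboxylic acid (terminal –COOH), named with the suffix -oic acid.
Number the chain so that the carboxylic acid carbon is C-1 by definition.
Putting it together: nonanoic acid.

nonanoic acid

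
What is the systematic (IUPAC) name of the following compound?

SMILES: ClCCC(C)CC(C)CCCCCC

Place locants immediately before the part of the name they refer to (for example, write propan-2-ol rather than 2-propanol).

1-chloro-3,5-dimethylundecane

The longest carbon chain is 11 atoms: the parent is undecane.
The numbering direction is chosen so that the substituent locant set {1,3,5} is lower than {7,9,11} at the first point of difference.
With this numbering: a chloro group at C-1; methyl groups at C-3 and C-5.
The substituents are ordered alphabetically, ignoring any di-/tri- multipliers.
Putting it together: 1-chloro-3,5-dimethylundecane.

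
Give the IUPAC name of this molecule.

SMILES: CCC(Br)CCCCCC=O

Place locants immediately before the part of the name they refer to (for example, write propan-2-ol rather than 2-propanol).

The longest chain bearing the –CHO group is 9 carbons long (nonane).
The highest-priority functional group is an aldehyde (terminal –CHO), so the name ends in -al.
Choose the numbering such that the aldehyde carbon is C-1 by definition.
This places a bromo group at C-7.
The name is 7-bromononanal.

7-bromononanal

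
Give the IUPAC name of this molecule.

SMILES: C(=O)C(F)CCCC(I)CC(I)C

2-fluoro-6,8-diiodononanal

The longest chain bearing the –CHO group is 9 carbons long (nonane).
The highest-priority functional group is an aldehyde (terminal –CHO), so the name ends in -al.
The numbering direction is chosen so that the aldehyde carbon is C-1 by definition.
This places a fluoro group at C-2; iodo groups at C-6 and C-8.
Prefixes are listed alphabetically: fluoro, iodo.
Putting it together: 2-fluoro-6,8-diiodononanal.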